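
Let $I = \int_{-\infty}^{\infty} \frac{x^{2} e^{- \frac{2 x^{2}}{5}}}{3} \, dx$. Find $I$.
$\frac{5 \sqrt{10} \sqrt{\pi}}{24}$

Start from the elementary integral
$$J(a) = \int_{-\infty}^{\infty} \frac{e^{- a x^{2}}}{3} \, dx = \frac{\sqrt{\pi}}{3 \sqrt{a}}.$$

Differentiating under the integral sign brings down a factor of $(-x^2)$:
$$\frac{dJ}{da} = \int_{-\infty}^{\infty} - \frac{x^{2} e^{- a x^{2}}}{3} \, dx = - \frac{\sqrt{\pi}}{6 a^{\frac{3}{2}}}.$$

The integral on the left is $-I$, so $I = \frac{\sqrt{\pi}}{6 a^{\frac{3}{2}}}$.

Setting $a = \frac{2}{5}$:
$$I = \frac{5 \sqrt{10} \sqrt{\pi}}{24}.$$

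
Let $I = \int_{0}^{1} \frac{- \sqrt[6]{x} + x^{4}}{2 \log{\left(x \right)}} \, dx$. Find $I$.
$- \log{\left(7 \right)} + \frac{\log{\left(210 \right)}}{2}$

Consider the one-parameter family: let $I(a) = \int_{0}^{1} \frac{- \sqrt[6]{x} + x^{a}}{2 \log{\left(x \right)}} \, dx$.

Since $\dfrac{\partial}{\partial a}\,x^{a} = x^{a} \ln x$, the $\ln x$ in the denominator cancels and
$$\frac{dI}{da} = \int_{0}^{1} \frac{1}{2} x^{a} \, dx = \frac{1}{2} \left[\frac{x^{a+1}}{a+1}\right]_0^1 = \frac{1}{2 \left(a + 1\right)}.$$

Integrating with respect to $a$ gives $I(a) = \log{\left(\frac{\sqrt{42} \sqrt{a + 1}}{7} \right)} + C$.

At $a = \frac{1}{6}$ the integrand is identically $0$, so $I(\frac{1}{6}) = 0$. The closed form gives $0$, hence $C = 0$.

Setting $a = 4$:
$$I = - \log{\left(7 \right)} + \frac{\log{\left(210 \right)}}{2}.$$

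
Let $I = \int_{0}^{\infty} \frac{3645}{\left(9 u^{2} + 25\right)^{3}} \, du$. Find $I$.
$\frac{729 \pi}{10000}$

Recall the elementary integral
$$J(a) = \int_{0}^{\infty} \frac{5}{a^{2} + u^{2}} \, du = \frac{5 \pi}{2 a}.$$

Differentiating under the integral sign with respect to $a$,
$$\frac{dJ}{da} = \int_{0}^{\infty} - \frac{10 a}{\left(a^{2} + u^{2}\right)^{2}} \, du = - \frac{5 \pi}{2 a^{2}},$$
so $\int_{0}^{\infty} \frac{5}{\left(a^{2} + u^{2}\right)^{2}} \, du = \frac{5 \pi}{4 a^{3}}$.

Repeating — each differentiation of $1/(u^2+a^2)^j$ produces $-2ja/(u^2+a^2)^{j+1}$ — and dividing through by $-2ja$ at each step yields, after $2$ differentiations in total,
$$\int_{0}^{\infty} \frac{5}{\left(a^{2} + u^{2}\right)^{3}} \, du = \frac{15 \pi}{16 a^{5}}.$$

Setting $a = \frac{5}{3}$:
$$I = \frac{729 \pi}{10000}.$$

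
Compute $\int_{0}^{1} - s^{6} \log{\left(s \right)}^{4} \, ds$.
$- \frac{24}{16807}$

Consider the simpler parametrised integral
$$J(a) = \int_{0}^{1} - s^{a} \, ds = - \frac{1}{a + 1}.$$

Differentiating under the integral sign brings down a factor of $\ln s$:
$$\frac{dJ}{da} = \int_{0}^{1} - s^{a} \log{\left(s \right)} \, ds = \frac{1}{\left(a + 1\right)^{2}}.$$

Repeating $4$ times in total — each differentiation brings down another $\ln s$ — gives
$$\frac{d^{4}J}{da^{4}} = \int_{0}^{1} - s^{a} \log{\left(s \right)}^{4} \, ds = - \frac{24}{\left(a + 1\right)^{5}},$$
and the integrand here is exactly the target integrand, so $I = - \frac{24}{\left(a + 1\right)^{5}}$.

Setting $a = 6$:
$$I = - \frac{24}{16807}.$$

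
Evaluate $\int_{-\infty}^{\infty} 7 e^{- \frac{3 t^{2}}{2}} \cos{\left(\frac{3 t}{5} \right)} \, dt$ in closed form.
$\frac{7 \sqrt{6} \sqrt{\pi}}{3 e^{\frac{3}{50}}}$

Define $I(b) = \int_{-\infty}^{\infty} 7 e^{- \frac{3 t^{2}}{2}} \cos{\left(b t \right)} \, dt$.

Differentiating under the integral sign,
$$I'(b) = \int_{-\infty}^{\infty} - 7 t e^{- \frac{3 t^{2}}{2}} \sin{\left(b t \right)} \, dt.$$

Integrate $\int_{-\infty}^{\infty} t \sin(b t)\, e^{- \frac{3 t^{2}}{2}}\, dt$ by parts with $u = \sin(b t)$ and $dv = t\, e^{- \frac{3 t^{2}}{2}}\, dt$, giving $v = - \frac{e^{- \frac{3 t^{2}}{2}}}{3}$. The boundary term vanishes and
$$\int_{-\infty}^{\infty} t \sin(b t)\, e^{- \frac{3 t^{2}}{2}}\, dt = \frac{b}{3} \int_{-\infty}^{\infty} \cos(b t)\, e^{- \frac{3 t^{2}}{2}}\, dt,$$
so $I'(b) = - \frac{b}{3}\, I(b)$.

This is a separable first-order ODE; solving with the initial condition $I(0) = \int_{-\infty}^{\infty} 7 e^{- \frac{3 t^{2}}{2}}\,dt = \frac{7 \sqrt{6} \sqrt{\pi}}{3}$ gives
$$I(b) = \frac{7 \sqrt{6} \sqrt{\pi} e^{- \frac{b^{2}}{6}}}{3}.$$

Setting $b = \frac{3}{5}$:
$$I = \frac{7 \sqrt{6} \sqrt{\pi}}{3 e^{\frac{3}{50}}}.$$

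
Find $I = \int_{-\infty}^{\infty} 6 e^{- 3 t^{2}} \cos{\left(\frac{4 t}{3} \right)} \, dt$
$\frac{2 \sqrt{3} \sqrt{\pi}}{e^{\frac{4}{27}}}$

Treat the cosine frequency as a parameter and define $I(b) = \int_{-\infty}^{\infty} 6 e^{- 3 t^{2}} \cos{\left(b t \right)} \, dt$.

Differentiating under the integral sign,
$$I'(b) = \int_{-\infty}^{\infty} - 6 t e^{- 3 t^{2}} \sin{\left(b t \right)} \, dt.$$

Integrate $\int_{-\infty}^{\infty} t \sin(b t)\, e^{- 3 t^{2}}\, dt$ by parts with $u = \sin(b t)$ and $dv = t\, e^{- 3 t^{2}}\, dt$, giving $v = - \frac{e^{- 3 t^{2}}}{6}$. The boundary term vanishes and
$$\int_{-\infty}^{\infty} t \sin(b t)\, e^{- 3 t^{2}}\, dt = \frac{b}{6} \int_{-\infty}^{\infty} \cos(b t)\, e^{- 3 t^{2}}\, dt,$$
so $I'(b) = - \frac{b}{6}\, I(b)$.

This is a separable first-order ODE; solving with the initial condition $I(0) = \int_{-\infty}^{\infty} 6 e^{- 3 t^{2}}\,dt = 2 \sqrt{3} \sqrt{\pi}$ gives
$$I(b) = 2 \sqrt{3} \sqrt{\pi} e^{- \frac{b^{2}}{12}}.$$

Setting $b = \frac{4}{3}$:
$$I = \frac{2 \sqrt{3} \sqrt{\pi}}{e^{\frac{4}{27}}}.$$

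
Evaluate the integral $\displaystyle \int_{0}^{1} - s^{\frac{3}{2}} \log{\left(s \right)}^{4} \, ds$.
$- \frac{768}{3125}$

Consider the simpler parametrised integral
$$J(a) = \int_{0}^{1} - s^{a} \, ds = - \frac{1}{a + 1}.$$

Differentiating under the integral sign brings down a factor of $\ln s$:
$$\frac{dJ}{da} = \int_{0}^{1} - s^{a} \log{\left(s \right)} \, ds = \frac{1}{\left(a + 1\right)^{2}}.$$

Repeating $4$ times in total — each differentiation brings down another $\ln s$ — gives
$$\frac{d^{4}J}{da^{4}} = \int_{0}^{1} - s^{a} \log{\left(s \right)}^{4} \, ds = - \frac{24}{\left(a + 1\right)^{5}},$$
and the integrand here is exactly the target integrand, so $I = - \frac{24}{\left(a + 1\right)^{5}}$.

Setting $a = \frac{3}{2}$:
$$I = - \frac{768}{3125}.$$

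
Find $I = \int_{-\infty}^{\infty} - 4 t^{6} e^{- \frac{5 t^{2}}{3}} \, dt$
$- \frac{81 \sqrt{15} \sqrt{\pi}}{250}$

Begin with the known integral
$$J(a) = \int_{-\infty}^{\infty} - 4 e^{- a t^{2}} \, dt = - \frac{4 \sqrt{\pi}}{\sqrt{a}}.$$

Differentiating under the integral sign brings down a factor of $(-t^2)$:
$$\frac{dJ}{da} = \int_{-\infty}^{\infty} 4 t^{2} e^{- a t^{2}} \, dt = \frac{2 \sqrt{\pi}}{a^{\frac{3}{2}}}.$$

Repeating $3$ times in total — each differentiation brings down another $(-t^2)$ — gives
$$\frac{d^{3}J}{da^{3}} = \int_{-\infty}^{\infty} 4 t^{6} e^{- a t^{2}} \, dt = \frac{15 \sqrt{\pi}}{2 a^{\frac{7}{2}}},$$
and the integrand here is $(-1)^{3}$ times the target integrand, so $I = (-1)^{3}\,\frac{d^{3}J}{da^{3}} = - \frac{15 \sqrt{\pi}}{2 a^{\frac{7}{2}}}$.

Setting $a = \frac{5}{3}$:
$$I = - \frac{81 \sqrt{15} \sqrt{\pi}}{250}.$$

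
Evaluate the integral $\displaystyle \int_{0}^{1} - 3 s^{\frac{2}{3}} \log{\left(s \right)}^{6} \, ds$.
$- \frac{944784}{15625}$

Consider the simpler parametrised integral
$$J(a) = \int_{0}^{1} - 3 s^{a} \, ds = - \frac{3}{a + 1}.$$

Differentiating under the integral sign brings down a factor of $\ln s$:
$$\frac{dJ}{da} = \int_{0}^{1} - 3 s^{a} \log{\left(s \right)} \, ds = \frac{3}{\left(a + 1\right)^{2}}.$$

Repeating $6$ times in total — each differentiation brings down another $\ln s$ — gives
$$\frac{d^{6}J}{da^{6}} = \int_{0}^{1} - 3 s^{a} \log{\left(s \right)}^{6} \, ds = - \frac{2160}{\left(a + 1\right)^{7}},$$
and the integrand here is exactly the target integrand, so $I = - \frac{2160}{\left(a + 1\right)^{7}}$.

Setting $a = \frac{2}{3}$:
$$I = - \frac{944784}{15625}.$$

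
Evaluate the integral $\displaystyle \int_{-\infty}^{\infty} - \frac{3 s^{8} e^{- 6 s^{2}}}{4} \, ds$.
$- \frac{35 \sqrt{6} \sqrt{\pi}}{55296}$

Begin with the known integral
$$J(a) = \int_{-\infty}^{\infty} - \frac{3 e^{- a s^{2}}}{4} \, ds = - \frac{3 \sqrt{\pi}}{4 \sqrt{a}}.$$

Differentiating under the integral sign brings down a factor of $(-s^2)$:
$$\frac{dJ}{da} = \int_{-\infty}^{\infty} \frac{3 s^{2} e^{- a s^{2}}}{4} \, ds = \frac{3 \sqrt{\pi}}{8 a^{\frac{3}{2}}}.$$

Repeating $4$ times in total — each differentiation brings down another $(-s^2)$ — gives
$$\frac{d^{4}J}{da^{4}} = \int_{-\infty}^{\infty} - \frac{3 s^{8} e^{- a s^{2}}}{4} \, ds = - \frac{315 \sqrt{\pi}}{64 a^{\frac{9}{2}}},$$
and the integrand here is exactly the target integrand, so $I = - \frac{315 \sqrt{\pi}}{64 a^{\frac{9}{2}}}$.

Setting $a = 6$:
$$I = - \frac{35 \sqrt{6} \sqrt{\pi}}{55296}.$$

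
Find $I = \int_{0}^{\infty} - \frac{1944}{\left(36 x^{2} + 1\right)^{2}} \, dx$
$- 81 \pi$

Begin with the known result
$$J(a) = \int_{0}^{\infty} - \frac{3}{2 \left(a^{2} + x^{2}\right)} \, dx = - \frac{3 \pi}{4 a}.$$

Differentiating under the integral sign with respect to $a$,
$$\frac{dJ}{da} = \int_{0}^{\infty} \frac{3 a}{\left(a^{2} + x^{2}\right)^{2}} \, dx = \frac{3 \pi}{4 a^{2}},$$
so $\int_{0}^{\infty} - \frac{3}{2 \left(a^{2} + x^{2}\right)^{2}} \, dx = - \frac{3 \pi}{8 a^{3}}$.

Setting $a = \frac{1}{6}$:
$$I = - 81 \pi.$$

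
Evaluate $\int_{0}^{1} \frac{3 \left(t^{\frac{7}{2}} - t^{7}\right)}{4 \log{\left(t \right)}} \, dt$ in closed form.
$\log{\left(\frac{3 \sqrt{3}}{8} \right)}$

Introduce a parameter $a$ in the exponent: let $I(a) = \int_{0}^{1} \frac{3 \left(- t^{7} + t^{a}\right)}{4 \log{\left(t \right)}} \, dt$.

Since $\dfrac{\partial}{\partial a}\,t^{a} = t^{a} \ln t$, the $\ln t$ in the denominator cancels and
$$\frac{dI}{da} = \int_{0}^{1} \frac{3}{4} t^{a} \, dt = \frac{3}{4} \left[\frac{t^{a+1}}{a+1}\right]_0^1 = \frac{3}{4 \left(a + 1\right)}.$$

Integrating with respect to $a$ gives $I(a) = \frac{3 \log{\left(a + 1 \right)}}{4} - \frac{9 \log{\left(2 \right)}}{4} + C$.

At $a = 7$ the integrand is identically $0$, so $I(7) = 0$. The closed form gives $0$, hence $C = 0$.

Setting $a = \frac{7}{2}$:
$$I = \log{\left(\frac{3 \sqrt{3}}{8} \right)}.$$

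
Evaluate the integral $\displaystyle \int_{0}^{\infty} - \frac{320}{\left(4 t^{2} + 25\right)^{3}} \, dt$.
$- \frac{6 \pi}{625}$

Recall the elementary integral
$$J(a) = \int_{0}^{\infty} - \frac{5}{a^{2} + t^{2}} \, dt = - \frac{5 \pi}{2 a}.$$

Differentiating under the integral sign with respect to $a$,
$$\frac{dJ}{da} = \int_{0}^{\infty} \frac{10 a}{\left(a^{2} + t^{2}\right)^{2}} \, dt = \frac{5 \pi}{2 a^{2}},$$
so $\int_{0}^{\infty} - \frac{5}{\left(a^{2} + t^{2}\right)^{2}} \, dt = - \frac{5 \pi}{4 a^{3}}$.

Repeating — each differentiation of $1/(t^2+a^2)^j$ produces $-2ja/(t^2+a^2)^{j+1}$ — and dividing through by $-2ja$ at each step yields, after $2$ differentiations in total,
$$\int_{0}^{\infty} - \frac{5}{\left(a^{2} + t^{2}\right)^{3}} \, dt = - \frac{15 \pi}{16 a^{5}}.$$

Setting $a = \frac{5}{2}$:
$$I = - \frac{6 \pi}{625}.$$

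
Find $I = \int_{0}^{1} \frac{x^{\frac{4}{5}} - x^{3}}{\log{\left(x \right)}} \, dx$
$- \log{\left(\frac{20}{9} \right)}$

Introduce a parameter $a$ in the exponent: let $I(a) = \int_{0}^{1} \frac{x^{\frac{4}{5}} - x^{a}}{\log{\left(x \right)}} \, dx$.

Since $\dfrac{\partial}{\partial a}\,x^{a} = x^{a} \ln x$, the $\ln x$ in the denominator cancels and
$$\frac{dI}{da} = \int_{0}^{1} -1 x^{a} \, dx = -1 \left[\frac{x^{a+1}}{a+1}\right]_0^1 = - \frac{1}{a + 1}.$$

Integrating with respect to $a$ gives $I(a) = - \log{\left(\frac{5 a}{9} + \frac{5}{9} \right)} + C$.

At $a = \frac{4}{5}$ the integrand is identically $0$, so $I(\frac{4}{5}) = 0$. The closed form gives $0$, hence $C = 0$.

Setting $a = 3$:
$$I = - \log{\left(\frac{20}{9} \right)}.$$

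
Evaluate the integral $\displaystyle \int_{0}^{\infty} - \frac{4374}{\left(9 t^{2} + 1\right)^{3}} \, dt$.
$- \frac{2187 \pi}{8}$

Recall the elementary integral
$$J(a) = \int_{0}^{\infty} - \frac{6}{a^{2} + t^{2}} \, dt = - \frac{3 \pi}{a}.$$

Differentiating under the integral sign with respect to $a$,
$$\frac{dJ}{da} = \int_{0}^{\infty} \frac{12 a}{\left(a^{2} + t^{2}\right)^{2}} \, dt = \frac{3 \pi}{a^{2}},$$
so $\int_{0}^{\infty} - \frac{6}{\left(a^{2} + t^{2}\right)^{2}} \, dt = - \frac{3 \pi}{2 a^{3}}$.

Repeating — each differentiation of $1/(t^2+a^2)^j$ produces $-2ja/(t^2+a^2)^{j+1}$ — and dividing through by $-2ja$ at each step yields, after $2$ differentiations in total,
$$\int_{0}^{\infty} - \frac{6}{\left(a^{2} + t^{2}\right)^{3}} \, dt = - \frac{9 \pi}{8 a^{5}}.$$

Setting $a = \frac{1}{3}$:
$$I = - \frac{2187 \pi}{8}.$$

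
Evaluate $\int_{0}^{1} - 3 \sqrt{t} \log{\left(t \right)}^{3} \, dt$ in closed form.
$\frac{32}{9}$

Begin with the known integral
$$J(a) = \int_{0}^{1} - 3 t^{a} \, dt = - \frac{3}{a + 1}.$$

Differentiating under the integral sign brings down a factor of $\ln t$:
$$\frac{dJ}{da} = \int_{0}^{1} - 3 t^{a} \log{\left(t \right)} \, dt = \frac{3}{\left(a + 1\right)^{2}}.$$

Repeating $3$ times in total — each differentiation brings down another $\ln t$ — gives
$$\frac{d^{3}J}{da^{3}} = \int_{0}^{1} - 3 t^{a} \log{\left(t \right)}^{3} \, dt = \frac{18}{\left(a + 1\right)^{4}},$$
and the integrand here is exactly the target integrand, so $I = \frac{18}{\left(a + 1\right)^{4}}$.

Setting $a = \frac{1}{2}$:
$$I = \frac{32}{9}.$$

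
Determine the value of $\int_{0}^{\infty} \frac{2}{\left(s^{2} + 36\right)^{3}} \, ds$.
$\frac{\pi}{20736}$

Start from the standard arctangent integral
$$J(a) = \int_{0}^{\infty} \frac{2}{a^{2} + s^{2}} \, ds = \frac{\pi}{a}.$$

Differentiating under the integral sign with respect to $a$,
$$\frac{dJ}{da} = \int_{0}^{\infty} - \frac{4 a}{\left(a^{2} + s^{2}\right)^{2}} \, ds = - \frac{\pi}{a^{2}},$$
so $\int_{0}^{\infty} \frac{2}{\left(a^{2} + s^{2}\right)^{2}} \, ds = \frac{\pi}{2 a^{3}}$.

Repeating — each differentiation of $1/(s^2+a^2)^j$ produces $-2ja/(s^2+a^2)^{j+1}$ — and dividing through by $-2ja$ at each step yields, after $2$ differentiations in total,
$$\int_{0}^{\infty} \frac{2}{\left(a^{2} + s^{2}\right)^{3}} \, ds = \frac{3 \pi}{8 a^{5}}.$$

Setting $a = 6$:
$$I = \frac{\pi}{20736}.$$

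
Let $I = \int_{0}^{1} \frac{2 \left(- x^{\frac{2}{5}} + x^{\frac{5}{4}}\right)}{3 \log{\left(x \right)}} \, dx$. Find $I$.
$\log{\left(\frac{3 \sqrt[3]{2100}}{28} \right)}$

Introduce a parameter $a$ in the exponent: let $I(a) = \int_{0}^{1} \frac{2 \left(x^{\frac{5}{4}} - x^{a}\right)}{3 \log{\left(x \right)}} \, dx$.

Since $\dfrac{\partial}{\partial a}\,x^{a} = x^{a} \ln x$, the $\ln x$ in the denominator cancels and
$$\frac{dI}{da} = \int_{0}^{1} - \frac{2}{3} x^{a} \, dx = - \frac{2}{3} \left[\frac{x^{a+1}}{a+1}\right]_0^1 = - \frac{2}{3 a + 3}.$$

Integrating with respect to $a$ gives $I(a) = - \frac{2 \log{\left(a + 1 \right)}}{3} - \frac{4 \log{\left(2 \right)}}{3} + \frac{4 \log{\left(3 \right)}}{3} + C$.

At $a = \frac{5}{4}$ the integrand is identically $0$, so $I(\frac{5}{4}) = 0$. The closed form gives $0$, hence $C = 0$.

Setting $a = \frac{2}{5}$:
$$I = \log{\left(\frac{3 \sqrt[3]{2100}}{28} \right)}.$$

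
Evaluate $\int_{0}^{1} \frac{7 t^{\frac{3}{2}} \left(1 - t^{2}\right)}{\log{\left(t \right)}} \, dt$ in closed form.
$- \log{\left(\frac{4782969}{78125} \right)}$

Consider the one-parameter family: let $I(a) = \int_{0}^{1} \frac{7 \left(t^{\frac{3}{2}} - t^{a}\right)}{\log{\left(t \right)}} \, dt$.

Since $\dfrac{\partial}{\partial a}\,t^{a} = t^{a} \ln t$, the $\ln t$ in the denominator cancels and
$$\frac{dI}{da} = \int_{0}^{1} -7 t^{a} \, dt = -7 \left[\frac{t^{a+1}}{a+1}\right]_0^1 = - \frac{7}{a + 1}.$$

Integrating with respect to $a$ gives $I(a) = - \log{\left(\frac{128 \left(a + 1\right)^{7}}{78125} \right)} + C$.

At $a = \frac{3}{2}$ the integrand is identically $0$, so $I(\frac{3}{2}) = 0$. The closed form gives $0$, hence $C = 0$.

Setting $a = \frac{7}{2}$:
$$I = - \log{\left(\frac{4782969}{78125} \right)}.$$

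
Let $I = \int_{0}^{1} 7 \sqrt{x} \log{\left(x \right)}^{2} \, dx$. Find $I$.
$\frac{112}{27}$

Start from the elementary integral
$$J(a) = \int_{0}^{1} 7 x^{a} \, dx = \frac{7}{a + 1}.$$

Differentiating under the integral sign brings down a factor of $\ln x$:
$$\frac{dJ}{da} = \int_{0}^{1} 7 x^{a} \log{\left(x \right)} \, dx = - \frac{7}{\left(a + 1\right)^{2}}.$$

Repeating twice in total — each differentiation brings down another $\ln x$ — gives
$$\frac{d^{2}J}{da^{2}} = \int_{0}^{1} 7 x^{a} \log{\left(x \right)}^{2} \, dx = \frac{14}{\left(a + 1\right)^{3}},$$
and the integrand here is exactly the target integrand, so $I = \frac{14}{\left(a + 1\right)^{3}}$.

Setting $a = \frac{1}{2}$:
$$I = \frac{112}{27}.$$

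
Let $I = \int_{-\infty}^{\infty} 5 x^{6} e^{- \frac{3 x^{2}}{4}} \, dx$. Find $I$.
$\frac{400 \sqrt{3} \sqrt{\pi}}{27}$

Consider the simpler parametrised integral
$$J(a) = \int_{-\infty}^{\infty} 5 e^{- a x^{2}} \, dx = \frac{5 \sqrt{\pi}}{\sqrt{a}}.$$

Differentiating under the integral sign brings down a factor of $(-x^2)$:
$$\frac{dJ}{da} = \int_{-\infty}^{\infty} - 5 x^{2} e^{- a x^{2}} \, dx = - \frac{5 \sqrt{\pi}}{2 a^{\frac{3}{2}}}.$$

Repeating $3$ times in total — each differentiation brings down another $(-x^2)$ — gives
$$\frac{d^{3}J}{da^{3}} = \int_{-\infty}^{\infty} - 5 x^{6} e^{- a x^{2}} \, dx = - \frac{75 \sqrt{\pi}}{8 a^{\frac{7}{2}}},$$
and the integrand here is $(-1)^{3}$ times the target integrand, so $I = (-1)^{3}\,\frac{d^{3}J}{da^{3}} = \frac{75 \sqrt{\pi}}{8 a^{\frac{7}{2}}}$.

Setting $a = \frac{3}{4}$:
$$I = \frac{400 \sqrt{3} \sqrt{\pi}}{27}.$$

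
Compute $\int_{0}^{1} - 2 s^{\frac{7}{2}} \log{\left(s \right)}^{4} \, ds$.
$- \frac{512}{19683}$

Start from the elementary integral
$$J(a) = \int_{0}^{1} - 2 s^{a} \, ds = - \frac{2}{a + 1}.$$

Differentiating under the integral sign brings down a factor of $\ln s$:
$$\frac{dJ}{da} = \int_{0}^{1} - 2 s^{a} \log{\left(s \right)} \, ds = \frac{2}{\left(a + 1\right)^{2}}.$$

Repeating $4$ times in total — each differentiation brings down another $\ln s$ — gives
$$\frac{d^{4}J}{da^{4}} = \int_{0}^{1} - 2 s^{a} \log{\left(s \right)}^{4} \, ds = - \frac{48}{\left(a + 1\right)^{5}},$$
and the integrand here is exactly the target integrand, so $I = - \frac{48}{\left(a + 1\right)^{5}}$.

Setting $a = \frac{7}{2}$:
$$I = - \frac{512}{19683}.$$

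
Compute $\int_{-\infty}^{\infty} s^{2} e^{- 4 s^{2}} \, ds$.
$\frac{\sqrt{\pi}}{16}$

Start from the elementary integral
$$J(a) = \int_{-\infty}^{\infty} e^{- a s^{2}} \, ds = \frac{\sqrt{\pi}}{\sqrt{a}}.$$

Differentiating under the integral sign brings down a factor of $(-s^2)$:
$$\frac{dJ}{da} = \int_{-\infty}^{\infty} - s^{2} e^{- a s^{2}} \, ds = - \frac{\sqrt{\pi}}{2 a^{\frac{3}{2}}}.$$

The integral on the left is $-I$, so $I = \frac{\sqrt{\pi}}{2 a^{\frac{3}{2}}}$.

Setting $a = 4$:
$$I = \frac{\sqrt{\pi}}{16}.$$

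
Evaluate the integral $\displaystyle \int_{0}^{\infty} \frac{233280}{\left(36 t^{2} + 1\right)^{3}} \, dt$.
$7290 \pi$

Recall the elementary integral
$$J(a) = \int_{0}^{\infty} \frac{5}{a^{2} + t^{2}} \, dt = \frac{5 \pi}{2 a}.$$

Differentiating under the integral sign with respect to $a$,
$$\frac{dJ}{da} = \int_{0}^{\infty} - \frac{10 a}{\left(a^{2} + t^{2}\right)^{2}} \, dt = - \frac{5 \pi}{2 a^{2}},$$
so $\int_{0}^{\infty} \frac{5}{\left(a^{2} + t^{2}\right)^{2}} \, dt = \frac{5 \pi}{4 a^{3}}$.

Repeating — each differentiation of $1/(t^2+a^2)^j$ produces $-2ja/(t^2+a^2)^{j+1}$ — and dividing through by $-2ja$ at each step yields, after $2$ differentiations in total,
$$\int_{0}^{\infty} \frac{5}{\left(a^{2} + t^{2}\right)^{3}} \, dt = \frac{15 \pi}{16 a^{5}}.$$

Setting $a = \frac{1}{6}$:
$$I = 7290 \pi.$$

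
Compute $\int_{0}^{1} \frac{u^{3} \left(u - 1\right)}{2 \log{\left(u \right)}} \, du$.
$- \log{\left(2 \right)} + \frac{\log{\left(5 \right)}}{2}$

Introduce a parameter $a$ in the exponent: let $I(a) = \int_{0}^{1} \frac{u^{4} - u^{a}}{2 \log{\left(u \right)}} \, du$.

Since $\dfrac{\partial}{\partial a}\,u^{a} = u^{a} \ln u$, the $\ln u$ in the denominator cancels and
$$\frac{dI}{da} = \int_{0}^{1} - \frac{1}{2} u^{a} \, du = - \frac{1}{2} \left[\frac{u^{a+1}}{a+1}\right]_0^1 = - \frac{1}{2 a + 2}.$$

Integrating with respect to $a$ gives $I(a) = - \frac{\log{\left(a + 1 \right)}}{2} + \frac{\log{\left(5 \right)}}{2} + C$.

At $a = 4$ the integrand is identically $0$, so $I(4) = 0$. The closed form gives $0$, hence $C = 0$.

Setting $a = 3$:
$$I = - \log{\left(2 \right)} + \frac{\log{\left(5 \right)}}{2}.$$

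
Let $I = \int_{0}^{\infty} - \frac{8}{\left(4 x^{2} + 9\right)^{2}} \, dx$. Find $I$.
$- \frac{\pi}{27}$

Recall the elementary integral
$$J(a) = \int_{0}^{\infty} - \frac{1}{2 \left(a^{2} + x^{2}\right)} \, dx = - \frac{\pi}{4 a}.$$

Differentiating under the integral sign with respect to $a$,
$$\frac{dJ}{da} = \int_{0}^{\infty} \frac{a}{\left(a^{2} + x^{2}\right)^{2}} \, dx = \frac{\pi}{4 a^{2}},$$
so $\int_{0}^{\infty} - \frac{1}{2 \left(a^{2} + x^{2}\right)^{2}} \, dx = - \frac{\pi}{8 a^{3}}$.

Setting $a = \frac{3}{2}$:
$$I = - \frac{\pi}{27}.$$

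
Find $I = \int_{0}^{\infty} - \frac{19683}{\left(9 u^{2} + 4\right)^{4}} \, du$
$- \frac{32805 \pi}{4096}$

Recall the elementary integral
$$J(a) = \int_{0}^{\infty} - \frac{3}{a^{2} + u^{2}} \, du = - \frac{3 \pi}{2 a}.$$

Differentiating under the integral sign with respect to $a$,
$$\frac{dJ}{da} = \int_{0}^{\infty} \frac{6 a}{\left(a^{2} + u^{2}\right)^{2}} \, du = \frac{3 \pi}{2 a^{2}},$$
so $\int_{0}^{\infty} - \frac{3}{\left(a^{2} + u^{2}\right)^{2}} \, du = - \frac{3 \pi}{4 a^{3}}$.

Repeating — each differentiation of $1/(u^2+a^2)^j$ produces $-2ja/(u^2+a^2)^{j+1}$ — and dividing through by $-2ja$ at each step yields, after $3$ differentiations in total,
$$\int_{0}^{\infty} - \frac{3}{\left(a^{2} + u^{2}\right)^{4}} \, du = - \frac{15 \pi}{32 a^{7}}.$$

Setting $a = \frac{2}{3}$:
$$I = - \frac{32805 \pi}{4096}.$$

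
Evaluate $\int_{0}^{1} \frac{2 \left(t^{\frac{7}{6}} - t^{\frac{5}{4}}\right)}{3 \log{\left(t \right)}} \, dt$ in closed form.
$\log{\left(\frac{26^{\frac{2}{3}}}{9} \right)}$

Replace the exponent $\frac{5}{4}$ by a parameter $a$: let $I(a) = \int_{0}^{1} \frac{2 \left(t^{\frac{7}{6}} - t^{a}\right)}{3 \log{\left(t \right)}} \, dt$.

Since $\dfrac{\partial}{\partial a}\,t^{a} = t^{a} \ln t$, the $\ln t$ in the denominator cancels and
$$\frac{dI}{da} = \int_{0}^{1} - \frac{2}{3} t^{a} \, dt = - \frac{2}{3} \left[\frac{t^{a+1}}{a+1}\right]_0^1 = - \frac{2}{3 a + 3}.$$

Integrating with respect to $a$ gives $I(a) = - \frac{2 \log{\left(a + 1 \right)}}{3} - \frac{2 \log{\left(6 \right)}}{3} + \frac{2 \log{\left(13 \right)}}{3} + C$.

At $a = \frac{7}{6}$ the integrand is identically $0$, so $I(\frac{7}{6}) = 0$. The closed form gives $0$, hence $C = 0$.

Setting $a = \frac{5}{4}$:
$$I = \log{\left(\frac{26^{\frac{2}{3}}}{9} \right)}.$$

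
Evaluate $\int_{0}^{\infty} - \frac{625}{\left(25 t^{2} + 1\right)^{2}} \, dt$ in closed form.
$- \frac{125 \pi}{4}$

Recall the elementary integral
$$J(a) = \int_{0}^{\infty} - \frac{1}{a^{2} + t^{2}} \, dt = - \frac{\pi}{2 a}.$$

Differentiating under the integral sign with respect to $a$,
$$\frac{dJ}{da} = \int_{0}^{\infty} \frac{2 a}{\left(a^{2} + t^{2}\right)^{2}} \, dt = \frac{\pi}{2 a^{2}},$$
so $\int_{0}^{\infty} - \frac{1}{\left(a^{2} + t^{2}\right)^{2}} \, dt = - \frac{\pi}{4 a^{3}}$.

Setting $a = \frac{1}{5}$:
$$I = - \frac{125 \pi}{4}.$$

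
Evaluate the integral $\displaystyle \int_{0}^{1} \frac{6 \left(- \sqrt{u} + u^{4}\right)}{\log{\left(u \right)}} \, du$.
$\log{\left(\frac{1000000}{729} \right)}$

Replace the exponent $4$ by a parameter $a$: let $I(a) = \int_{0}^{1} \frac{6 \left(- \sqrt{u} + u^{a}\right)}{\log{\left(u \right)}} \, du$.

Since $\dfrac{\partial}{\partial a}\,u^{a} = u^{a} \ln u$, the $\ln u$ in the denominator cancels and
$$\frac{dI}{da} = \int_{0}^{1} 6 u^{a} \, du = 6 \left[\frac{u^{a+1}}{a+1}\right]_0^1 = \frac{6}{a + 1}.$$

Integrating with respect to $a$ gives $I(a) = \log{\left(\frac{64 \left(a + 1\right)^{6}}{729} \right)} + C$.

At $a = \frac{1}{2}$ the integrand is identically $0$, so $I(\frac{1}{2}) = 0$. The closed form gives $0$, hence $C = 0$.

Setting $a = 4$:
$$I = \log{\left(\frac{1000000}{729} \right)}.$$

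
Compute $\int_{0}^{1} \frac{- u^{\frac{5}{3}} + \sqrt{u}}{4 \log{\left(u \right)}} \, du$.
$- \log{\left(2 \right)} + \frac{\log{\left(3 \right)}}{2}$

Consider the one-parameter family: let $I(a) = \int_{0}^{1} \frac{\sqrt{u} - u^{a}}{4 \log{\left(u \right)}} \, du$.

Since $\dfrac{\partial}{\partial a}\,u^{a} = u^{a} \ln u$, the $\ln u$ in the denominator cancels and
$$\frac{dI}{da} = \int_{0}^{1} - \frac{1}{4} u^{a} \, du = - \frac{1}{4} \left[\frac{u^{a+1}}{a+1}\right]_0^1 = - \frac{1}{4 a + 4}.$$

Integrating with respect to $a$ gives $I(a) = - \frac{\log{\left(a + 1 \right)}}{4} - \frac{\log{\left(2 \right)}}{4} + \frac{\log{\left(3 \right)}}{4} + C$.

At $a = \frac{1}{2}$ the integrand is identically $0$, so $I(\frac{1}{2}) = 0$. The closed form gives $0$, hence $C = 0$.

Setting $a = \frac{5}{3}$:
$$I = - \log{\left(2 \right)} + \frac{\log{\left(3 \right)}}{2}.$$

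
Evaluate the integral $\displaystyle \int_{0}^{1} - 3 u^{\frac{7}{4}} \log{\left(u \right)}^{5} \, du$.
$\frac{1474560}{1771561}$

Begin with the known integral
$$J(a) = \int_{0}^{1} - 3 u^{a} \, du = - \frac{3}{a + 1}.$$

Differentiating under the integral sign brings down a factor of $\ln u$:
$$\frac{dJ}{da} = \int_{0}^{1} - 3 u^{a} \log{\left(u \right)} \, du = \frac{3}{\left(a + 1\right)^{2}}.$$

Repeating $5$ times in total — each differentiation brings down another $\ln u$ — gives
$$\frac{d^{5}J}{da^{5}} = \int_{0}^{1} - 3 u^{a} \log{\left(u \right)}^{5} \, du = \frac{360}{\left(a + 1\right)^{6}},$$
and the integrand here is exactly the target integrand, so $I = \frac{360}{\left(a + 1\right)^{6}}$.

Setting $a = \frac{7}{4}$:
$$I = \frac{1474560}{1771561}.$$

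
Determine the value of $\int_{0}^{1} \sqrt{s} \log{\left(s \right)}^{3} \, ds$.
$- \frac{32}{27}$

Start from the elementary integral
$$J(a) = \int_{0}^{1} s^{a} \, ds = \frac{1}{a + 1}.$$

Differentiating under the integral sign brings down a factor of $\ln s$:
$$\frac{dJ}{da} = \int_{0}^{1} s^{a} \log{\left(s \right)} \, ds = - \frac{1}{\left(a + 1\right)^{2}}.$$

Repeating $3$ times in total — each differentiation brings down another $\ln s$ — gives
$$\frac{d^{3}J}{da^{3}} = \int_{0}^{1} s^{a} \log{\left(s \right)}^{3} \, ds = - \frac{6}{\left(a + 1\right)^{4}},$$
and the integrand here is exactly the target integrand, so $I = - \frac{6}{\left(a + 1\right)^{4}}$.

Setting $a = \frac{1}{2}$:
$$I = - \frac{32}{27}.$$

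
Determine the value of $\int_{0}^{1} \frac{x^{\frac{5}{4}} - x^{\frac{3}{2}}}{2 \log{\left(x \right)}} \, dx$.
$- \frac{\log{\left(10 \right)}}{2} + \log{\left(3 \right)}$

Consider the one-parameter family: let $I(a) = \int_{0}^{1} \frac{x^{\frac{5}{4}} - x^{a}}{2 \log{\left(x \right)}} \, dx$.

Since $\dfrac{\partial}{\partial a}\,x^{a} = x^{a} \ln x$, the $\ln x$ in the denominator cancels and
$$\frac{dI}{da} = \int_{0}^{1} - \frac{1}{2} x^{a} \, dx = - \frac{1}{2} \left[\frac{x^{a+1}}{a+1}\right]_0^1 = - \frac{1}{2 a + 2}.$$

Integrating with respect to $a$ gives $I(a) = - \frac{\log{\left(a + 1 \right)}}{2} - \log{\left(2 \right)} + \log{\left(3 \right)} + C$.

At $a = \frac{5}{4}$ the integrand is identically $0$, so $I(\frac{5}{4}) = 0$. The closed form gives $0$, hence $C = 0$.

Setting $a = \frac{3}{2}$:
$$I = - \frac{\log{\left(10 \right)}}{2} + \log{\left(3 \right)}.$$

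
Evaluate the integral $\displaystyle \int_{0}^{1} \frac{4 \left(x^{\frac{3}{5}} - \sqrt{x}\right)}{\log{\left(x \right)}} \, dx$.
$- \log{\left(\frac{50625}{65536} \right)}$

Introduce a parameter $a$ in the exponent: let $I(a) = \int_{0}^{1} \frac{4 \left(x^{\frac{3}{5}} - x^{a}\right)}{\log{\left(x \right)}} \, dx$.

Since $\dfrac{\partial}{\partial a}\,x^{a} = x^{a} \ln x$, the $\ln x$ in the denominator cancels and
$$\frac{dI}{da} = \int_{0}^{1} -4 x^{a} \, dx = -4 \left[\frac{x^{a+1}}{a+1}\right]_0^1 = - \frac{4}{a + 1}.$$

Integrating with respect to $a$ gives $I(a) = - \log{\left(\frac{625 \left(a + 1\right)^{4}}{4096} \right)} + C$.

At $a = \frac{3}{5}$ the integrand is identically $0$, so $I(\frac{3}{5}) = 0$. The closed form gives $0$, hence $C = 0$.

Setting $a = \frac{1}{2}$:
$$I = - \log{\left(\frac{50625}{65536} \right)}.$$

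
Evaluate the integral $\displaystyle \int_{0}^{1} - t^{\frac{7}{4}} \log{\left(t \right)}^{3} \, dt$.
$\frac{1536}{14641}$

Begin with the known integral
$$J(a) = \int_{0}^{1} - t^{a} \, dt = - \frac{1}{a + 1}.$$

Differentiating under the integral sign brings down a factor of $\ln t$:
$$\frac{dJ}{da} = \int_{0}^{1} - t^{a} \log{\left(t \right)} \, dt = \frac{1}{\left(a + 1\right)^{2}}.$$

Repeating $3$ times in total — each differentiation brings down another $\ln t$ — gives
$$\frac{d^{3}J}{da^{3}} = \int_{0}^{1} - t^{a} \log{\left(t \right)}^{3} \, dt = \frac{6}{\left(a + 1\right)^{4}},$$
and the integrand here is exactly the target integrand, so $I = \frac{6}{\left(a + 1\right)^{4}}$.

Setting $a = \frac{7}{4}$:
$$I = \frac{1536}{14641}.$$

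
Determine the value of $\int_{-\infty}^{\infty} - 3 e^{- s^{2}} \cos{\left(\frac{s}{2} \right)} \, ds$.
$- \frac{3 \sqrt{\pi}}{e^{\frac{1}{16}}}$

Define $I(b) = \int_{-\infty}^{\infty} - 3 e^{- s^{2}} \cos{\left(b s \right)} \, ds$.

Differentiating under the integral sign,
$$I'(b) = \int_{-\infty}^{\infty} 3 s e^{- s^{2}} \sin{\left(b s \right)} \, ds.$$

Integrate $\int_{-\infty}^{\infty} s \sin(b s)\, e^{- s^{2}}\, ds$ by parts with $u = \sin(b s)$ and $dv = s\, e^{- s^{2}}\, ds$, giving $v = - \frac{e^{- s^{2}}}{2}$. The boundary term vanishes and
$$\int_{-\infty}^{\infty} s \sin(b s)\, e^{- s^{2}}\, ds = \frac{b}{2} \int_{-\infty}^{\infty} \cos(b s)\, e^{- s^{2}}\, ds,$$
so $I'(b) = - \frac{b}{2}\, I(b)$.

This is a separable first-order ODE; solving with the initial condition $I(0) = \int_{-\infty}^{\infty} - 3 e^{- s^{2}}\,ds = - 3 \sqrt{\pi}$ gives
$$I(b) = - 3 \sqrt{\pi} e^{- \frac{b^{2}}{4}}.$$

Setting $b = \frac{1}{2}$:
$$I = - \frac{3 \sqrt{\pi}}{e^{\frac{1}{16}}}.$$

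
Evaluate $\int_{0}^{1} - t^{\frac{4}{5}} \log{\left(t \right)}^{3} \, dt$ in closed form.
$\frac{1250}{2187}$

Begin with the known integral
$$J(a) = \int_{0}^{1} - t^{a} \, dt = - \frac{1}{a + 1}.$$

Differentiating under the integral sign brings down a factor of $\ln t$:
$$\frac{dJ}{da} = \int_{0}^{1} - t^{a} \log{\left(t \right)} \, dt = \frac{1}{\left(a + 1\right)^{2}}.$$

Repeating $3$ times in total — each differentiation brings down another $\ln t$ — gives
$$\frac{d^{3}J}{da^{3}} = \int_{0}^{1} - t^{a} \log{\left(t \right)}^{3} \, dt = \frac{6}{\left(a + 1\right)^{4}},$$
and the integrand here is exactly the target integrand, so $I = \frac{6}{\left(a + 1\right)^{4}}$.

Setting $a = \frac{4}{5}$:
$$I = \frac{1250}{2187}.$$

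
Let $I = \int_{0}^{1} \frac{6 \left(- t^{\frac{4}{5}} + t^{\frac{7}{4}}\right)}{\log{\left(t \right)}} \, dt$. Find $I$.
$- \log{\left(\frac{2176782336}{27680640625} \right)}$

Introduce a parameter $a$ in the exponent: let $I(a) = \int_{0}^{1} \frac{6 \left(t^{\frac{7}{4}} - t^{a}\right)}{\log{\left(t \right)}} \, dt$.

Since $\dfrac{\partial}{\partial a}\,t^{a} = t^{a} \ln t$, the $\ln t$ in the denominator cancels and
$$\frac{dI}{da} = \int_{0}^{1} -6 t^{a} \, dt = -6 \left[\frac{t^{a+1}}{a+1}\right]_0^1 = - \frac{6}{a + 1}.$$

Integrating with respect to $a$ gives $I(a) = - \log{\left(\frac{4096 \left(a + 1\right)^{6}}{1771561} \right)} + C$.

At $a = \frac{7}{4}$ the integrand is identically $0$, so $I(\frac{7}{4}) = 0$. The closed form gives $0$, hence $C = 0$.

Setting $a = \frac{4}{5}$:
$$I = - \log{\left(\frac{2176782336}{27680640625} \right)}.$$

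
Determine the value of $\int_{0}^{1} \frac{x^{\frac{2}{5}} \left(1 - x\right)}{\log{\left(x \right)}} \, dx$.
$\log{\left(\frac{7}{12} \right)}$

Consider the one-parameter family: let $I(a) = \int_{0}^{1} \frac{- x^{\frac{7}{5}} + x^{a}}{\log{\left(x \right)}} \, dx$.

Since $\dfrac{\partial}{\partial a}\,x^{a} = x^{a} \ln x$, the $\ln x$ in the denominator cancels and
$$\frac{dI}{da} = \int_{0}^{1} x^{a} \, dx = \left[\frac{x^{a+1}}{a+1}\right]_0^1 = \frac{1}{a + 1}.$$

Integrating with respect to $a$ gives $I(a) = \log{\left(\frac{5 a}{12} + \frac{5}{12} \right)} + C$.

At $a = \frac{7}{5}$ the integrand is identically $0$, so $I(\frac{7}{5}) = 0$. The closed form gives $0$, hence $C = 0$.

Setting $a = \frac{2}{5}$:
$$I = \log{\left(\frac{7}{12} \right)}.$$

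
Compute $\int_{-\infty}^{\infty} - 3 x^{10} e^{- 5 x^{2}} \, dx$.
$- \frac{567 \sqrt{5} \sqrt{\pi}}{100000}$

Begin with the known integral
$$J(a) = \int_{-\infty}^{\infty} - 3 e^{- a x^{2}} \, dx = - \frac{3 \sqrt{\pi}}{\sqrt{a}}.$$

Differentiating under the integral sign brings down a factor of $(-x^2)$:
$$\frac{dJ}{da} = \int_{-\infty}^{\infty} 3 x^{2} e^{- a x^{2}} \, dx = \frac{3 \sqrt{\pi}}{2 a^{\frac{3}{2}}}.$$

Repeating $5$ times in total — each differentiation brings down another $(-x^2)$ — gives
$$\frac{d^{5}J}{da^{5}} = \int_{-\infty}^{\infty} 3 x^{10} e^{- a x^{2}} \, dx = \frac{2835 \sqrt{\pi}}{32 a^{\frac{11}{2}}},$$
and the integrand here is $(-1)^{5}$ times the target integrand, so $I = (-1)^{5}\,\frac{d^{5}J}{da^{5}} = - \frac{2835 \sqrt{\pi}}{32 a^{\frac{11}{2}}}$.

Setting $a = 5$:
$$I = - \frac{567 \sqrt{5} \sqrt{\pi}}{100000}.$$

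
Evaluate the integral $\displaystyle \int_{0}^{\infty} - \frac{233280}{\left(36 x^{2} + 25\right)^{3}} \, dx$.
$- \frac{1458 \pi}{625}$

Begin with the known result
$$J(a) = \int_{0}^{\infty} - \frac{5}{a^{2} + x^{2}} \, dx = - \frac{5 \pi}{2 a}.$$

Differentiating under the integral sign with respect to $a$,
$$\frac{dJ}{da} = \int_{0}^{\infty} \frac{10 a}{\left(a^{2} + x^{2}\right)^{2}} \, dx = \frac{5 \pi}{2 a^{2}},$$
so $\int_{0}^{\infty} - \frac{5}{\left(a^{2} + x^{2}\right)^{2}} \, dx = - \frac{5 \pi}{4 a^{3}}$.

Repeating — each differentiation of $1/(x^2+a^2)^j$ produces $-2ja/(x^2+a^2)^{j+1}$ — and dividing through by $-2ja$ at each step yields, after $2$ differentiations in total,
$$\int_{0}^{\infty} - \frac{5}{\left(a^{2} + x^{2}\right)^{3}} \, dx = - \frac{15 \pi}{16 a^{5}}.$$

Setting $a = \frac{5}{6}$:
$$I = - \frac{1458 \pi}{625}.$$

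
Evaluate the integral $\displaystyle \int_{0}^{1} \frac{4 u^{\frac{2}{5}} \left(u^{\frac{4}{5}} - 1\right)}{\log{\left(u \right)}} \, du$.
$- \log{\left(\frac{2401}{14641} \right)}$

Replace the exponent $\frac{2}{5}$ by a parameter $a$: let $I(a) = \int_{0}^{1} \frac{4 \left(u^{\frac{6}{5}} - u^{a}\right)}{\log{\left(u \right)}} \, du$.

Since $\dfrac{\partial}{\partial a}\,u^{a} = u^{a} \ln u$, the $\ln u$ in the denominator cancels and
$$\frac{dI}{da} = \int_{0}^{1} -4 u^{a} \, du = -4 \left[\frac{u^{a+1}}{a+1}\right]_0^1 = - \frac{4}{a + 1}.$$

Integrating with respect to $a$ gives $I(a) = - \log{\left(\frac{625 \left(a + 1\right)^{4}}{14641} \right)} + C$.

At $a = \frac{6}{5}$ the integrand is identically $0$, so $I(\frac{6}{5}) = 0$. The closed form gives $0$, hence $C = 0$.

Setting $a = \frac{2}{5}$:
$$I = - \log{\left(\frac{2401}{14641} \right)}.$$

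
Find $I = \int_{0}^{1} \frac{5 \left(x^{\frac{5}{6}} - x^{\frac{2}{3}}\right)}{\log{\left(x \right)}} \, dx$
$\log{\left(\frac{161051}{100000} \right)}$

Replace the exponent $\frac{5}{6}$ by a parameter $a$: let $I(a) = \int_{0}^{1} \frac{5 \left(- x^{\frac{2}{3}} + x^{a}\right)}{\log{\left(x \right)}} \, dx$.

Since $\dfrac{\partial}{\partial a}\,x^{a} = x^{a} \ln x$, the $\ln x$ in the denominator cancels and
$$\frac{dI}{da} = \int_{0}^{1} 5 x^{a} \, dx = 5 \left[\frac{x^{a+1}}{a+1}\right]_0^1 = \frac{5}{a + 1}.$$

Integrating with respect to $a$ gives $I(a) = \log{\left(\frac{243 \left(a + 1\right)^{5}}{3125} \right)} + C$.

At $a = \frac{2}{3}$ the integrand is identically $0$, so $I(\frac{2}{3}) = 0$. The closed form gives $0$, hence $C = 0$.

Setting $a = \frac{5}{6}$:
$$I = \log{\left(\frac{161051}{100000} \right)}.$$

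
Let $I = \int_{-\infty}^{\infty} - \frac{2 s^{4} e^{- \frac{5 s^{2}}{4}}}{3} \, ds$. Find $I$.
$- \frac{16 \sqrt{5} \sqrt{\pi}}{125}$

Consider the simpler parametrised integral
$$J(a) = \int_{-\infty}^{\infty} - \frac{2 e^{- a s^{2}}}{3} \, ds = - \frac{2 \sqrt{\pi}}{3 \sqrt{a}}.$$

Differentiating under the integral sign brings down a factor of $(-s^2)$:
$$\frac{dJ}{da} = \int_{-\infty}^{\infty} \frac{2 s^{2} e^{- a s^{2}}}{3} \, ds = \frac{\sqrt{\pi}}{3 a^{\frac{3}{2}}}.$$

Repeating twice in total — each differentiation brings down another $(-s^2)$ — gives
$$\frac{d^{2}J}{da^{2}} = \int_{-\infty}^{\infty} - \frac{2 s^{4} e^{- a s^{2}}}{3} \, ds = - \frac{\sqrt{\pi}}{2 a^{\frac{5}{2}}},$$
and the integrand here is exactly the target integrand, so $I = - \frac{\sqrt{\pi}}{2 a^{\frac{5}{2}}}$.

Setting $a = \frac{5}{4}$:
$$I = - \frac{16 \sqrt{5} \sqrt{\pi}}{125}.$$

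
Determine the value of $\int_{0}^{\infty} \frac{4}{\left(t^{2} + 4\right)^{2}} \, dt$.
$\frac{\pi}{8}$

Start from the standard arctangent integral
$$J(a) = \int_{0}^{\infty} \frac{4}{a^{2} + t^{2}} \, dt = \frac{2 \pi}{a}.$$

Differentiating under the integral sign with respect to $a$,
$$\frac{dJ}{da} = \int_{0}^{\infty} - \frac{8 a}{\left(a^{2} + t^{2}\right)^{2}} \, dt = - \frac{2 \pi}{a^{2}},$$
so $\int_{0}^{\infty} \frac{4}{\left(a^{2} + t^{2}\right)^{2}} \, dt = \frac{\pi}{a^{3}}$.

Setting $a = 2$:
$$I = \frac{\pi}{8}.$$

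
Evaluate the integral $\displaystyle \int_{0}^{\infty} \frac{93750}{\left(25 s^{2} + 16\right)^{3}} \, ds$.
$\frac{28125 \pi}{8192}$

Begin with the known result
$$J(a) = \int_{0}^{\infty} \frac{6}{a^{2} + s^{2}} \, ds = \frac{3 \pi}{a}.$$

Differentiating under the integral sign with respect to $a$,
$$\frac{dJ}{da} = \int_{0}^{\infty} - \frac{12 a}{\left(a^{2} + s^{2}\right)^{2}} \, ds = - \frac{3 \pi}{a^{2}},$$
so $\int_{0}^{\infty} \frac{6}{\left(a^{2} + s^{2}\right)^{2}} \, ds = \frac{3 \pi}{2 a^{3}}$.

Repeating — each differentiation of $1/(s^2+a^2)^j$ produces $-2ja/(s^2+a^2)^{j+1}$ — and dividing through by $-2ja$ at each step yields, after $2$ differentiations in total,
$$\int_{0}^{\infty} \frac{6}{\left(a^{2} + s^{2}\right)^{3}} \, ds = \frac{9 \pi}{8 a^{5}}.$$

Setting $a = \frac{4}{5}$:
$$I = \frac{28125 \pi}{8192}.$$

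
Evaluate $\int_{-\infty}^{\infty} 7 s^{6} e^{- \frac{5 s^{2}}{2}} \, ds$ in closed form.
$\frac{21 \sqrt{10} \sqrt{\pi}}{125}$

Consider the simpler parametrised integral
$$J(a) = \int_{-\infty}^{\infty} 7 e^{- a s^{2}} \, ds = \frac{7 \sqrt{\pi}}{\sqrt{a}}.$$

Differentiating under the integral sign brings down a factor of $(-s^2)$:
$$\frac{dJ}{da} = \int_{-\infty}^{\infty} - 7 s^{2} e^{- a s^{2}} \, ds = - \frac{7 \sqrt{\pi}}{2 a^{\frac{3}{2}}}.$$

Repeating $3$ times in total — each differentiation brings down another $(-s^2)$ — gives
$$\frac{d^{3}J}{da^{3}} = \int_{-\infty}^{\infty} - 7 s^{6} e^{- a s^{2}} \, ds = - \frac{105 \sqrt{\pi}}{8 a^{\frac{7}{2}}},$$
and the integrand here is $(-1)^{3}$ times the target integrand, so $I = (-1)^{3}\,\frac{d^{3}J}{da^{3}} = \frac{105 \sqrt{\pi}}{8 a^{\frac{7}{2}}}$.

Setting $a = \frac{5}{2}$:
$$I = \frac{21 \sqrt{10} \sqrt{\pi}}{125}.$$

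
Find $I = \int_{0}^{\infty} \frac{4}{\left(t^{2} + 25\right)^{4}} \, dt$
$\frac{\pi}{125000}$

Recall the elementary integral
$$J(a) = \int_{0}^{\infty} \frac{4}{a^{2} + t^{2}} \, dt = \frac{2 \pi}{a}.$$

Differentiating under the integral sign with respect to $a$,
$$\frac{dJ}{da} = \int_{0}^{\infty} - \frac{8 a}{\left(a^{2} + t^{2}\right)^{2}} \, dt = - \frac{2 \pi}{a^{2}},$$
so $\int_{0}^{\infty} \frac{4}{\left(a^{2} + t^{2}\right)^{2}} \, dt = \frac{\pi}{a^{3}}$.

Repeating — each differentiation of $1/(t^2+a^2)^j$ produces $-2ja/(t^2+a^2)^{j+1}$ — and dividing through by $-2ja$ at each step yields, after $3$ differentiations in total,
$$\int_{0}^{\infty} \frac{4}{\left(a^{2} + t^{2}\right)^{4}} \, dt = \frac{5 \pi}{8 a^{7}}.$$

Setting $a = 5$:
$$I = \frac{\pi}{125000}.$$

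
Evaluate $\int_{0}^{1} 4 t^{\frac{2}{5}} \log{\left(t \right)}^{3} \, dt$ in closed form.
$- \frac{15000}{2401}$

Begin with the known integral
$$J(a) = \int_{0}^{1} 4 t^{a} \, dt = \frac{4}{a + 1}.$$

Differentiating under the integral sign brings down a factor of $\ln t$:
$$\frac{dJ}{da} = \int_{0}^{1} 4 t^{a} \log{\left(t \right)} \, dt = - \frac{4}{\left(a + 1\right)^{2}}.$$

Repeating $3$ times in total — each differentiation brings down another $\ln t$ — gives
$$\frac{d^{3}J}{da^{3}} = \int_{0}^{1} 4 t^{a} \log{\left(t \right)}^{3} \, dt = - \frac{24}{\left(a + 1\right)^{4}},$$
and the integrand here is exactly the target integrand, so $I = - \frac{24}{\left(a + 1\right)^{4}}$.

Setting $a = \frac{2}{5}$:
$$I = - \frac{15000}{2401}.$$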